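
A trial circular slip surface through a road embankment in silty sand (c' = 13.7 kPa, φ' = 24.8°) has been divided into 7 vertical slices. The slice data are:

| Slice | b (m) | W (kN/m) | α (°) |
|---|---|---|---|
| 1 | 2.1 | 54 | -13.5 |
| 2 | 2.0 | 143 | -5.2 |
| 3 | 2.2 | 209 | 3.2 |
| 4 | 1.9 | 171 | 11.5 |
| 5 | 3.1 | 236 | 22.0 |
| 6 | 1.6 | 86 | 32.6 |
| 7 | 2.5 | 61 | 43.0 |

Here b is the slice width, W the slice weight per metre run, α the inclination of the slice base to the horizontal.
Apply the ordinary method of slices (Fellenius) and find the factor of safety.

FS = 3.32

Ordinary method of slices: FS = Σ[c'·Δl_i + (W_i cosα_i)·tanφ'] / Σ W_i sinα_i, with Δl_i = b_i / cosα_i.
Slice 1: Δl = 2.1/cos(-13.5°) = 2.160 m; N'_1 = 54·cos(-13.5°) = 52.5; c'Δl = 29.59; W sinα = -12.6
Slice 2: Δl = 2.0/cos(-5.2°) = 2.008 m; N'_2 = 143·cos(-5.2°) = 142.4; c'Δl = 27.51; W sinα = -13.0
Slice 3: Δl = 2.2/cos3.2° = 2.203 m; N'_3 = 209·cos3.2° = 208.7; c'Δl = 30.19; W sinα = 11.7
Slice 4: Δl = 1.9/cos11.5° = 1.939 m; N'_4 = 171·cos11.5° = 167.6; c'Δl = 26.56; W sinα = 34.1
Slice 5: Δl = 3.1/cos22.0° = 3.343 m; N'_5 = 236·cos22.0° = 218.8; c'Δl = 45.81; W sinα = 88.4
Slice 6: Δl = 1.6/cos32.6° = 1.899 m; N'_6 = 86·cos32.6° = 72.5; c'Δl = 26.02; W sinα = 46.3
Slice 7: Δl = 2.5/cos43.0° = 3.418 m; N'_7 = 61·cos43.0° = 44.6; c'Δl = 46.83; W sinα = 41.6
Σc'Δl = 232.5 kN/m; ΣN' = 907.0 kN/m; ΣW sinα = 196.5 kN/m
Resisting = 232.5 + 907.0·tan24.8° = 232.5 + 419.1 = 651.6 kN/m
FS = 651.6 / 196.5 = 3.316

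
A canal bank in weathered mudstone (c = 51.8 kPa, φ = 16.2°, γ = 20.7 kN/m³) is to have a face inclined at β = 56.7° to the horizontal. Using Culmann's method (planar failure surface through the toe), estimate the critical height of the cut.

H_c = 33.53 m

Culmann's analysis gives the critical failure plane at α_cr = (β + φ)/2 = (56.7 + 16.2)/2 = 36.5°, and the critical height
H_c = (4c/γ) · sinβ cosφ / [1 − cos(β − φ)]
    = (4·51.8/20.7) · sin56.7°·cos16.2° / [1 − cos(40.5°)]
    = 10.010 · 0.8358·0.9603 / [1 − 0.7604]
    = 10.010 · 0.8026 / 0.2396
    = 33.53 m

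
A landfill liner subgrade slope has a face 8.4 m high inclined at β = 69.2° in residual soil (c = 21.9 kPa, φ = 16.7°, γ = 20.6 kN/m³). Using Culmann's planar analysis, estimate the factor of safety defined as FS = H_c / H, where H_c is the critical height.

H_c = (4c/γ) · sinβ cosφ / [1 − cos(β − φ)]
    = (4·21.9/20.6) · sin69.2°·cos16.7° / [1 − cos52.5°]
    = 4.252 · 0.8954 / 0.3912 = 9.73 m
FS = H_c / H = 9.73 / 8.4 = 1.159

FS = 1.16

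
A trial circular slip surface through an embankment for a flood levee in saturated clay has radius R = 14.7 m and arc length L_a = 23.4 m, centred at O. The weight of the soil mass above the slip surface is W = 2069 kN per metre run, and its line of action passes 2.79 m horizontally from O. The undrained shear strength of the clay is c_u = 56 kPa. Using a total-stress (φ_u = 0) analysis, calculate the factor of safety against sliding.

FS = 3.34

Taking moments about the centre O, the resisting moment is provided by the undrained shear strength acting along the arc:
M_R = c_u·L_a·R = 56·23.40·14.7 = 19262.9 kN·m/m
M_D = W·d = 2069·2.79 = 5772.5 kN·m/m
FS = M_R / M_D = 19262.9 / 5772.5 = 3.337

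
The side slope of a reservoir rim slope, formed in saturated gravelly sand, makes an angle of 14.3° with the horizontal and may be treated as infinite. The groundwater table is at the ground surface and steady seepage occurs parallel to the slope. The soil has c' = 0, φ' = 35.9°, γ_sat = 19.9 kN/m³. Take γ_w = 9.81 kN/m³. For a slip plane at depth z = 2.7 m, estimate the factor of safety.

With seepage parallel to the slope and the water table at the surface, the effective normal stress on the slip plane uses the buoyant unit weight γ' = γ_sat − γ_w while the driving shear stress uses γ_sat:
FS = [c' + γ' z cos²β tanφ'] / [γ_sat z sinβ cosβ]
(For c' = 0 this reduces to FS = (γ'/γ_sat)·tanφ'/tanβ.)
γ' = 19.9 − 9.81 = 10.09 kN/m³
Numerator = 0.0 + 10.09·2.7·cos²14.3°·tan35.9° = 0.0 + 10.09·2.7·0.9390·0.7239 = 18.518 kPa
Denominator = 19.9·2.7·sin14.3°·cos14.3° = 19.9·2.7·0.2470·0.9690 = 12.860 kPa
FS = 18.518 / 12.860 = 1.440

FS = 1.44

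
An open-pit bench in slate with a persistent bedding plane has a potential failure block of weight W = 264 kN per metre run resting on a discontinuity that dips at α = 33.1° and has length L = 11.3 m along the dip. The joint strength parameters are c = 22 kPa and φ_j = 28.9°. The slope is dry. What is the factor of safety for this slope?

FS = 2.57

Resolving the block weight along and normal to the plane and applying the Mohr–Coulomb strength on the joint:
N' = W cosα = 264·cos33.1° = 221.2 kN/m
Driving force T = W sinα = 264·sin33.1° = 144.2 kN/m
Resisting force R = c·L + N'·tanφ_j = 22·11.3 + 221.2·tan28.9° = 248.6 + 122.1 = 370.7 kN/m
FS = R / T = 370.7 / 144.2 = 2.571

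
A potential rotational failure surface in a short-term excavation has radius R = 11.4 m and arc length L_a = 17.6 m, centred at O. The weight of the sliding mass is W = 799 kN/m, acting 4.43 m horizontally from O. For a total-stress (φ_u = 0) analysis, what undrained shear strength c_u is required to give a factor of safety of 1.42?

FS = c_u·L_a·R / (W·d), so c_u = FS·W·d / (L_a·R).
c_u = 1.42·799·4.43 / (17.60·11.4) = 5026.2 / 200.64 = 25.05 kPa

c_u = 25.1 kPa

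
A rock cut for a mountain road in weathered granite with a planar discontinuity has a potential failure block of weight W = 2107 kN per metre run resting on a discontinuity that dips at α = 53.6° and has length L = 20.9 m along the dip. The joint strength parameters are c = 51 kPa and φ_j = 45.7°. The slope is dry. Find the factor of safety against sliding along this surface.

FS = 1.38

Resolving the block weight along and normal to the plane and applying the Mohr–Coulomb strength on the joint:
N' = W cosα = 2107·cos53.6° = 1250.3 kN/m
Driving force T = W sinα = 2107·sin53.6° = 1695.9 kN/m
Resisting force R = c·L + N'·tanφ_j = 51·20.9 + 1250.3·tan45.7° = 1065.9 + 1281.3 = 2347.2 kN/m
FS = R / T = 2347.2 / 1695.9 = 1.384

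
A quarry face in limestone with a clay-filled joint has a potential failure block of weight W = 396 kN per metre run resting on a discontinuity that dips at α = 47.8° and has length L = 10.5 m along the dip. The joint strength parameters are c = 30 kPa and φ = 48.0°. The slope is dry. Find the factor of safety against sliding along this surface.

FS = 2.08

Resolving the block weight along and normal to the plane and applying the Mohr–Coulomb strength on the joint:
N' = W cosα = 396·cos47.8° = 266.0 kN/m
Driving force T = W sinα = 396·sin47.8° = 293.4 kN/m
Resisting force R = c·L + N'·tanφ = 30·10.5 + 266.0·tan48.0° = 315.0 + 295.4 = 610.4 kN/m
FS = R / T = 610.4 / 293.4 = 2.081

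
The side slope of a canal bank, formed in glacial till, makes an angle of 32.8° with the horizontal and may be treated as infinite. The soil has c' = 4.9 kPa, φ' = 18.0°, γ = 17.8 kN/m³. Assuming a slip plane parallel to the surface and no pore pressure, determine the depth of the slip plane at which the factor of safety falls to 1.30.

Setting FS = 1.30 in FS = [c' + γz cos²β tanφ'] / [γz sinβ cosβ] and solving for z:
z = c' / [γ cosβ (FS·sinβ − cosβ·tanφ')]
  = 4.9 / [17.8·cos32.8°·(1.30·sin32.8° − cos32.8°·tan18.0°)]
  = 4.9 / [17.8·0.8406·(1.30·0.5417 − 0.8406·0.3249)]
  = 4.9 / 6.4502 = 0.760 m

z = 0.76 m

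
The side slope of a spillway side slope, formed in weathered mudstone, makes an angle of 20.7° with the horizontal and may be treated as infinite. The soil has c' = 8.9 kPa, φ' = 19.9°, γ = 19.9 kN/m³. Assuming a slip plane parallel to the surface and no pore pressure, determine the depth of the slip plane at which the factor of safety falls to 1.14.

z = 7.43 m

Setting FS = 1.14 in FS = [c' + γz cos²β tanφ'] / [γz sinβ cosβ] and solving for z:
z = c' / [γ cosβ (FS·sinβ − cosβ·tanφ')]
  = 8.9 / [19.9·cos20.7°·(1.14·sin20.7° − cos20.7°·tan19.9°)]
  = 8.9 / [19.9·0.9354·(1.14·0.3535 − 0.9354·0.3620)]
  = 8.9 / 1.1976 = 7.431 m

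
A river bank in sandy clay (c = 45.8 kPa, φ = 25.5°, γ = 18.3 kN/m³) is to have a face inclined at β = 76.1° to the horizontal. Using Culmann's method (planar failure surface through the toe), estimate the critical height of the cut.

H_c = 24.01 m

Culmann's analysis gives the critical failure plane at α_cr = (β + φ)/2 = (76.1 + 25.5)/2 = 50.8°, and the critical height
H_c = (4c/γ) · sinβ cosφ / [1 − cos(β − φ)]
    = (4·45.8/18.3) · sin76.1°·cos25.5° / [1 − cos(50.6°)]
    = 10.011 · 0.9707·0.9026 / [1 − 0.6347]
    = 10.011 · 0.8762 / 0.3653
    = 24.01 m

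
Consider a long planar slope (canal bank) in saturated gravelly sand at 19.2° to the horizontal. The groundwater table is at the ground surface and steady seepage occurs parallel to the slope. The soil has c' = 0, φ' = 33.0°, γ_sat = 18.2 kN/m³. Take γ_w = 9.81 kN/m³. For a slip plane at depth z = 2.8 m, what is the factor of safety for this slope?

FS = 0.86

With seepage parallel to the slope and the water table at the surface, the effective normal stress on the slip plane uses the buoyant unit weight γ' = γ_sat − γ_w while the driving shear stress uses γ_sat:
FS = [c' + γ' z cos²β tanφ'] / [γ_sat z sinβ cosβ]
(For c' = 0 this reduces to FS = (γ'/γ_sat)·tanφ'/tanβ.)
γ' = 18.2 − 9.81 = 8.39 kN/m³
Numerator = 0.0 + 8.39·2.8·cos²19.2°·tan33.0° = 0.0 + 8.39·2.8·0.8918·0.6494 = 13.606 kPa
Denominator = 18.2·2.8·sin19.2°·cos19.2° = 18.2·2.8·0.3289·0.9444 = 15.827 kPa
FS = 13.606 / 15.827 = 0.860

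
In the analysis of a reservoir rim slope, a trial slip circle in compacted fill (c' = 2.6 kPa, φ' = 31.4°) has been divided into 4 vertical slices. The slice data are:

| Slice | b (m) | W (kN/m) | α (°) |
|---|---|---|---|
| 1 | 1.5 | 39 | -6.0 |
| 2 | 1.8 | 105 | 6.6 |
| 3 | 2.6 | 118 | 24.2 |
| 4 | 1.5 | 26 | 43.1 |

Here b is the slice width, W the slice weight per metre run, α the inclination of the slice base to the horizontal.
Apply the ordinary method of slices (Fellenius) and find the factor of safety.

FS = 2.51

Ordinary method of slices: FS = Σ[c'·Δl_i + (W_i cosα_i)·tanφ'] / Σ W_i sinα_i, with Δl_i = b_i / cosα_i.
Slice 1: Δl = 1.5/cos(-6.0°) = 1.508 m; N'_1 = 39·cos(-6.0°) = 38.8; c'Δl = 3.92; W sinα = -4.1
Slice 2: Δl = 1.8/cos6.6° = 1.812 m; N'_2 = 105·cos6.6° = 104.3; c'Δl = 4.71; W sinα = 12.1
Slice 3: Δl = 2.6/cos24.2° = 2.851 m; N'_3 = 118·cos24.2° = 107.6; c'Δl = 7.41; W sinα = 48.4
Slice 4: Δl = 1.5/cos43.1° = 2.054 m; N'_4 = 26·cos43.1° = 19.0; c'Δl = 5.34; W sinα = 17.8
Σc'Δl = 21.4 kN/m; ΣN' = 269.7 kN/m; ΣW sinα = 74.1 kN/m
Resisting = 21.4 + 269.7·tan31.4° = 21.4 + 164.6 = 186.0 kN/m
FS = 186.0 / 74.1 = 2.509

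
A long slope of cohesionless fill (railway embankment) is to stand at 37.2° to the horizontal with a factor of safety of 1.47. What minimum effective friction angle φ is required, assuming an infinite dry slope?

φ = 48.1°

FS = tanφ/tanβ ⇒ tanφ = FS · tanβ = 1.47 · tan37.2° = 1.1158
φ = arctan(1.1158) = 48.13°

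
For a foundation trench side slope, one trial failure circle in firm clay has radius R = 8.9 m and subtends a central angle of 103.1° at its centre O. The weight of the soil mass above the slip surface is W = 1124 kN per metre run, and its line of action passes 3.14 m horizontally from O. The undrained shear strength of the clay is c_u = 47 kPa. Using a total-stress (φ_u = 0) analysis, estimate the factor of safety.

FS = 1.90

Taking moments about the centre O, the resisting moment is provided by the undrained shear strength acting along the arc:
Arc length L_a = R·θ = 8.9·(103.1°·π/180) = 8.9·1.7994 = 16.01 m
M_R = c_u·L_a·R = 47·16.01·8.9 = 6699.1 kN·m/m
M_D = W·d = 1124·3.14 = 3529.4 kN·m/m
FS = M_R / M_D = 6699.1 / 3529.4 = 1.898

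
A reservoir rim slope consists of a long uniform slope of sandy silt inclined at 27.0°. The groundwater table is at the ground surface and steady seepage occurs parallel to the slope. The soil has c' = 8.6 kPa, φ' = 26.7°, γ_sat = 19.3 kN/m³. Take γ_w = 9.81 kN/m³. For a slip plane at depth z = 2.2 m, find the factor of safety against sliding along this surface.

With seepage parallel to the slope and the water table at the surface, the effective normal stress on the slip plane uses the buoyant unit weight γ' = γ_sat − γ_w while the driving shear stress uses γ_sat:
FS = [c' + γ' z cos²β tanφ'] / [γ_sat z sinβ cosβ]
γ' = 19.3 − 9.81 = 9.49 kN/m³
Numerator = 8.6 + 9.49·2.2·cos²27.0°·tan26.7° = 8.6 + 9.49·2.2·0.7939·0.5029 = 16.936 kPa
Denominator = 19.3·2.2·sin27.0°·cos27.0° = 19.3·2.2·0.4540·0.8910 = 17.175 kPa
FS = 16.936 / 17.175 = 0.986

FS = 0.99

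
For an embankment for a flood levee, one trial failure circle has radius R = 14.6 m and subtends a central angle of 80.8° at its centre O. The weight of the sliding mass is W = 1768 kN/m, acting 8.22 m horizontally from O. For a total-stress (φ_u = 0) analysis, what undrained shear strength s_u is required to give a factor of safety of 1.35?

s_u = 65.3 kPa

FS = s_u·L_a·R / (W·d), so s_u = FS·W·d / (L_a·R).
Arc length L_a = R·θ = 14.6·(80.8°·π/180) = 14.6·1.4102 = 20.59 m
s_u = 1.35·1768·8.22 / (20.59·14.6) = 19619.5 / 300.60 = 65.27 kPa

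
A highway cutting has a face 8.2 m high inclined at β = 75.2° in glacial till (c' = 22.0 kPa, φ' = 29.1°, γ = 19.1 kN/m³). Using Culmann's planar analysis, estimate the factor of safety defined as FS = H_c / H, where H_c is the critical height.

H_c = (4c'/γ) · sinβ cosφ' / [1 − cos(β − φ')]
    = (4·22.0/19.1) · sin75.2°·cos29.1° / [1 − cos46.1°]
    = 4.607 · 0.8448 / 0.3066 = 12.69 m
FS = H_c / H = 12.69 / 8.2 = 1.548

FS = 1.55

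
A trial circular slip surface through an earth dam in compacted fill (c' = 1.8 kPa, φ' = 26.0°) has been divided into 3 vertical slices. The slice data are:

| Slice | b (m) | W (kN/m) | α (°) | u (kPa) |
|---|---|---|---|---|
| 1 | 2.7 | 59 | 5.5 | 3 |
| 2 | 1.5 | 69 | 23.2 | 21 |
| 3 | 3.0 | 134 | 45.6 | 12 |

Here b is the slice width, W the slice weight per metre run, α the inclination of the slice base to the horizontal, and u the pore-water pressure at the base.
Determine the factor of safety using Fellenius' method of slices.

Ordinary method of slices: FS = Σ[c'·Δl_i + (W_i cosα_i − u_i·Δl_i)·tanφ'] / Σ W_i sinα_i, with Δl_i = b_i / cosα_i.
Slice 1: Δl = 2.7/cos5.5° = 2.712 m; N'_1 = 59·cos5.5° − 3·2.712 = 50.6; c'Δl = 4.88; W sinα = 5.7
Slice 2: Δl = 1.5/cos23.2° = 1.632 m; N'_2 = 69·cos23.2° − 21·1.632 = 29.1; c'Δl = 2.94; W sinα = 27.2
Slice 3: Δl = 3.0/cos45.6° = 4.288 m; N'_3 = 134·cos45.6° − 12·4.288 = 42.3; c'Δl = 7.72; W sinα = 95.7
Σc'Δl = 15.5 kN/m; ΣN' = 122.0 kN/m; ΣW sinα = 128.6 kN/m
Resisting = 15.5 + 122.0·tan26.0° = 15.5 + 59.5 = 75.1 kN/m
FS = 75.1 / 128.6 = 0.584

FS = 0.58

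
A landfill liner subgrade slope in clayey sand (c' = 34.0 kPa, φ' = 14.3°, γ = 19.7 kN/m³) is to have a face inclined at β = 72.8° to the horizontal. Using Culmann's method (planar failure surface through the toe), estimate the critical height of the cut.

H_c = 13.38 m

Culmann's analysis gives the critical failure plane at α_cr = (β + φ')/2 = (72.8 + 14.3)/2 = 43.5°, and the critical height
H_c = (4c'/γ) · sinβ cosφ' / [1 − cos(β − φ')]
    = (4·34.0/19.7) · sin72.8°·cos14.3° / [1 − cos(58.5°)]
    = 6.904 · 0.9553·0.9690 / [1 − 0.5225]
    = 6.904 · 0.9257 / 0.4775
    = 13.38 m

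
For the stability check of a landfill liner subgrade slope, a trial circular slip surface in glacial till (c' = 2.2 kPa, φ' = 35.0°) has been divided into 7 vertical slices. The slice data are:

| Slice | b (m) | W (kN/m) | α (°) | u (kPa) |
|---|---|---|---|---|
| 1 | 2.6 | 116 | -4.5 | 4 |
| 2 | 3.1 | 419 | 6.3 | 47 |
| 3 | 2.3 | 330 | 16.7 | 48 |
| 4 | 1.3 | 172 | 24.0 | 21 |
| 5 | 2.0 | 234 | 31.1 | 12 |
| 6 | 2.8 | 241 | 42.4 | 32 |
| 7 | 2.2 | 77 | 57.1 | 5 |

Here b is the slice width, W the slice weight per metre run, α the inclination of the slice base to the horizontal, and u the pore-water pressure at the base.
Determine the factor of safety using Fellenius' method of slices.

FS = 1.29

Ordinary method of slices: FS = Σ[c'·Δl_i + (W_i cosα_i − u_i·Δl_i)·tanφ'] / Σ W_i sinα_i, with Δl_i = b_i / cosα_i.
Slice 1: Δl = 2.6/cos(-4.5°) = 2.608 m; N'_1 = 116·cos(-4.5°) − 4·2.608 = 105.2; c'Δl = 5.74; W sinα = -9.1
Slice 2: Δl = 3.1/cos6.3° = 3.119 m; N'_2 = 419·cos6.3° − 47·3.119 = 269.9; c'Δl = 6.86; W sinα = 46.0
Slice 3: Δl = 2.3/cos16.7° = 2.401 m; N'_3 = 330·cos16.7° − 48·2.401 = 200.8; c'Δl = 5.28; W sinα = 94.8
Slice 4: Δl = 1.3/cos24.0° = 1.423 m; N'_4 = 172·cos24.0° − 21·1.423 = 127.2; c'Δl = 3.13; W sinα = 70.0
Slice 5: Δl = 2.0/cos31.1° = 2.336 m; N'_5 = 234·cos31.1° − 12·2.336 = 172.3; c'Δl = 5.14; W sinα = 120.9
Slice 6: Δl = 2.8/cos42.4° = 3.792 m; N'_6 = 241·cos42.4° − 32·3.792 = 56.6; c'Δl = 8.34; W sinα = 162.5
Slice 7: Δl = 2.2/cos57.1° = 4.050 m; N'_7 = 77·cos57.1° − 5·4.050 = 21.6; c'Δl = 8.91; W sinα = 64.7
Σc'Δl = 43.4 kN/m; ΣN' = 953.7 kN/m; ΣW sinα = 549.7 kN/m
Resisting = 43.4 + 953.7·tan35.0° = 43.4 + 667.8 = 711.2 kN/m
FS = 711.2 / 549.7 = 1.294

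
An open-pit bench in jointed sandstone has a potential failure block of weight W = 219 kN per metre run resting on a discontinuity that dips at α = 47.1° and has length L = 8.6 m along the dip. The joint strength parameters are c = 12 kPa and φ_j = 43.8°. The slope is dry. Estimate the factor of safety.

FS = 1.53

Resolving the block weight along and normal to the plane and applying the Mohr–Coulomb strength on the joint:
N' = W cosα = 219·cos47.1° = 149.1 kN/m
Driving force T = W sinα = 219·sin47.1° = 160.4 kN/m
Resisting force R = c·L + N'·tanφ_j = 12·8.6 + 149.1·tan43.8° = 103.2 + 143.0 = 246.2 kN/m
FS = R / T = 246.2 / 160.4 = 1.534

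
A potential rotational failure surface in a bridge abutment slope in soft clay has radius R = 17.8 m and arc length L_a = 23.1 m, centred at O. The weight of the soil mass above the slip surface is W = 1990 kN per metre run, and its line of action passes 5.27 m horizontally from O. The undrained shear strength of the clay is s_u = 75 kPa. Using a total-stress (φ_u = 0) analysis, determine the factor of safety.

Taking moments about the centre O, the resisting moment is provided by the undrained shear strength acting along the arc:
M_R = s_u·L_a·R = 75·23.10·17.8 = 30838.5 kN·m/m
M_D = W·d = 1990·5.27 = 10487.3 kN·m/m
FS = M_R / M_D = 30838.5 / 10487.3 = 2.941

FS = 2.94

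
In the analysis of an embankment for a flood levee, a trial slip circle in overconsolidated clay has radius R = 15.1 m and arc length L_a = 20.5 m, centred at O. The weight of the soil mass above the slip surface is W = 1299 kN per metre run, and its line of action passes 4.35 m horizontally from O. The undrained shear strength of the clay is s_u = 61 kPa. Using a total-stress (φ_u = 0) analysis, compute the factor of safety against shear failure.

Taking moments about the centre O, the resisting moment is provided by the undrained shear strength acting along the arc:
M_R = s_u·L_a·R = 61·20.50·15.1 = 18882.5 kN·m/m
M_D = W·d = 1299·4.35 = 5650.6 kN·m/m
FS = M_R / M_D = 18882.5 / 5650.6 = 3.342

FS = 3.34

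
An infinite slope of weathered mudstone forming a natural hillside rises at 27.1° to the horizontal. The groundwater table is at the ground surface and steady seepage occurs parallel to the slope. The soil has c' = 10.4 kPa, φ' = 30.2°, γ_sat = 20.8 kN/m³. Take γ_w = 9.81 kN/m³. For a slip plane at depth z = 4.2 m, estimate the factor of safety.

With seepage parallel to the slope and the water table at the surface, the effective normal stress on the slip plane uses the buoyant unit weight γ' = γ_sat − γ_w while the driving shear stress uses γ_sat:
FS = [c' + γ' z cos²β tanφ'] / [γ_sat z sinβ cosβ]
γ' = 20.8 − 9.81 = 10.99 kN/m³
Numerator = 10.4 + 10.99·4.2·cos²27.1°·tan30.2° = 10.4 + 10.99·4.2·0.7925·0.5820 = 31.690 kPa
Denominator = 20.8·4.2·sin27.1°·cos27.1° = 20.8·4.2·0.4555·0.8902 = 35.427 kPa
FS = 31.690 / 35.427 = 0.894

FS = 0.89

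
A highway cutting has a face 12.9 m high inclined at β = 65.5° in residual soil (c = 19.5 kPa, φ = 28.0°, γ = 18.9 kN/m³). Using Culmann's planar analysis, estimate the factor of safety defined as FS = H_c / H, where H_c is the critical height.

H_c = (4c/γ) · sinβ cosφ / [1 − cos(β − φ)]
    = (4·19.5/18.9) · sin65.5°·cos28.0° / [1 − cos37.5°]
    = 4.127 · 0.8034 / 0.2066 = 16.05 m
FS = H_c / H = 16.05 / 12.9 = 1.244

FS = 1.24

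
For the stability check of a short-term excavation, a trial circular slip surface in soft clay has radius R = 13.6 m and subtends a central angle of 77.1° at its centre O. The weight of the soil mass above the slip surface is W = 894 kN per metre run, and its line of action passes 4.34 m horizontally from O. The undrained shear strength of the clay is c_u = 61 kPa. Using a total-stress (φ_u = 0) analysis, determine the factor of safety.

FS = 3.91

Taking moments about the centre O, the resisting moment is provided by the undrained shear strength acting along the arc:
Arc length L_a = R·θ = 13.6·(77.1°·π/180) = 13.6·1.3456 = 18.30 m
M_R = c_u·L_a·R = 61·18.30·13.6 = 15182.4 kN·m/m
M_D = W·d = 894·4.34 = 3880.0 kN·m/m
FS = M_R / M_D = 15182.4 / 3880.0 = 3.913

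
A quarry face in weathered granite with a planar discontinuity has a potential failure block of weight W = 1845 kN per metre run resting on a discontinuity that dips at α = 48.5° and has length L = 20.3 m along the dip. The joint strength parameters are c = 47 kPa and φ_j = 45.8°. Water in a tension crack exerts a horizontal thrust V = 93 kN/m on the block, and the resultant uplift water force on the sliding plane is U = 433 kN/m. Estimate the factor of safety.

Resolving the block weight along and normal to the plane and applying the Mohr–Coulomb strength on the joint:
N' = W cosα − U − V sinα = 1845·cos48.5° − 433 − 93·sin48.5° = 719.9 kN/m
Driving force T = W sinα + V cosα = 1845·sin48.5° + 93·cos48.5° = 1443.4 kN/m
Resisting force R = c·L + N'·tanφ_j = 47·20.3 + 719.9·tan45.8° = 954.1 + 740.3 = 1694.4 kN/m
FS = R / T = 1694.4 / 1443.4 = 1.174

FS = 1.17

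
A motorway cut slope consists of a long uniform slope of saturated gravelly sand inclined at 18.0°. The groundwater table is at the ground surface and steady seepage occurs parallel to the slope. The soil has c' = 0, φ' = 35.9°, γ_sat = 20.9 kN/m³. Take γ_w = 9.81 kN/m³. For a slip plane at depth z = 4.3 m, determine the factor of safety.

FS = 1.18

With seepage parallel to the slope and the water table at the surface, the effective normal stress on the slip plane uses the buoyant unit weight γ' = γ_sat − γ_w while the driving shear stress uses γ_sat:
FS = [c' + γ' z cos²β tanφ'] / [γ_sat z sinβ cosβ]
(For c' = 0 this reduces to FS = (γ'/γ_sat)·tanφ'/tanβ.)
γ' = 20.9 − 9.81 = 11.09 kN/m³
Numerator = 0.0 + 11.09·4.3·cos²18.0°·tan35.9° = 0.0 + 11.09·4.3·0.9045·0.7239 = 31.223 kPa
Denominator = 20.9·4.3·sin18.0°·cos18.0° = 20.9·4.3·0.3090·0.9511 = 26.412 kPa
FS = 31.223 / 26.412 = 1.182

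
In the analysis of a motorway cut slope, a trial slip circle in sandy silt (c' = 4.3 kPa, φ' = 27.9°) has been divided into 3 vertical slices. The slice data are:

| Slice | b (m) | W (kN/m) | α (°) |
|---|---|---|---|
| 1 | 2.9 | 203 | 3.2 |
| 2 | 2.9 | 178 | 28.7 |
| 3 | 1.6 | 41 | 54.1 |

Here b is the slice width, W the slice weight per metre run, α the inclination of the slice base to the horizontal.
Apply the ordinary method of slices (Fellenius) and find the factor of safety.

FS = 1.85

Ordinary method of slices: FS = Σ[c'·Δl_i + (W_i cosα_i)·tanφ'] / Σ W_i sinα_i, with Δl_i = b_i / cosα_i.
Slice 1: Δl = 2.9/cos3.2° = 2.905 m; N'_1 = 203·cos3.2° = 202.7; c'Δl = 12.49; W sinα = 11.3
Slice 2: Δl = 2.9/cos28.7° = 3.306 m; N'_2 = 178·cos28.7° = 156.1; c'Δl = 14.22; W sinα = 85.5
Slice 3: Δl = 1.6/cos54.1° = 2.729 m; N'_3 = 41·cos54.1° = 24.0; c'Δl = 11.73; W sinα = 33.2
Σc'Δl = 38.4 kN/m; ΣN' = 382.9 kN/m; ΣW sinα = 130.0 kN/m
Resisting = 38.4 + 382.9·tan27.9° = 38.4 + 202.7 = 241.2 kN/m
FS = 241.2 / 130.0 = 1.855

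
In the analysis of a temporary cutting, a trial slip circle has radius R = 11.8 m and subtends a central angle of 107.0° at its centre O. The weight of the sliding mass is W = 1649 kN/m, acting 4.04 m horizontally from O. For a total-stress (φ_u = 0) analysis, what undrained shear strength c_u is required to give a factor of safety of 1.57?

FS = c_u·L_a·R / (W·d), so c_u = FS·W·d / (L_a·R).
Arc length L_a = R·θ = 11.8·(107.0°·π/180) = 11.8·1.8675 = 22.04 m
c_u = 1.57·1649·4.04 / (22.04·11.8) = 10459.3 / 260.03 = 40.22 kPa

c_u = 40.2 kPa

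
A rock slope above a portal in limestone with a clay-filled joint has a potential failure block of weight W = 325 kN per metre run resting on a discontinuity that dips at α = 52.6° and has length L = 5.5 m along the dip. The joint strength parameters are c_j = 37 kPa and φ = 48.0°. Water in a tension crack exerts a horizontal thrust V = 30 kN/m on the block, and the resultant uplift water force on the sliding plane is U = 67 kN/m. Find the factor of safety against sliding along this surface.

Resolving the block weight along and normal to the plane and applying the Mohr–Coulomb strength on the joint:
N' = W cosα − U − V sinα = 325·cos52.6° − 67 − 30·sin52.6° = 106.6 kN/m
Driving force T = W sinα + V cosα = 325·sin52.6° + 30·cos52.6° = 276.4 kN/m
Resisting force R = c_j·L + N'·tanφ = 37·5.5 + 106.6·tan48.0° = 203.5 + 118.4 = 321.9 kN/m
FS = R / T = 321.9 / 276.4 = 1.164

FS = 1.16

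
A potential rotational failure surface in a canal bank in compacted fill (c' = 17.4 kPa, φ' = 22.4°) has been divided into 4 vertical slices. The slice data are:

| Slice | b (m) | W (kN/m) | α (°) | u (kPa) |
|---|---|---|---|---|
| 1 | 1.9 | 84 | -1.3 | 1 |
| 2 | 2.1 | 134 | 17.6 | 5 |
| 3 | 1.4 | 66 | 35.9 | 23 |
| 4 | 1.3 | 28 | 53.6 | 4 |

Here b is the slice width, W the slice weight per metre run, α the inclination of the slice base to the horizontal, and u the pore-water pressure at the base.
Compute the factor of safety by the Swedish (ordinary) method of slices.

FS = 2.31

Ordinary method of slices: FS = Σ[c'·Δl_i + (W_i cosα_i − u_i·Δl_i)·tanφ'] / Σ W_i sinα_i, with Δl_i = b_i / cosα_i.
Slice 1: Δl = 1.9/cos(-1.3°) = 1.900 m; N'_1 = 84·cos(-1.3°) − 1·1.900 = 82.1; c'Δl = 33.07; W sinα = -1.9
Slice 2: Δl = 2.1/cos17.6° = 2.203 m; N'_2 = 134·cos17.6° − 5·2.203 = 116.7; c'Δl = 38.33; W sinα = 40.5
Slice 3: Δl = 1.4/cos35.9° = 1.728 m; N'_3 = 66·cos35.9° − 23·1.728 = 13.7; c'Δl = 30.07; W sinα = 38.7
Slice 4: Δl = 1.3/cos53.6° = 2.191 m; N'_4 = 28·cos53.6° − 4·2.191 = 7.9; c'Δl = 38.12; W sinα = 22.5
Σc'Δl = 139.6 kN/m; ΣN' = 220.4 kN/m; ΣW sinα = 99.8 kN/m
Resisting = 139.6 + 220.4·tan22.4° = 139.6 + 90.8 = 230.4 kN/m
FS = 230.4 / 99.8 = 2.308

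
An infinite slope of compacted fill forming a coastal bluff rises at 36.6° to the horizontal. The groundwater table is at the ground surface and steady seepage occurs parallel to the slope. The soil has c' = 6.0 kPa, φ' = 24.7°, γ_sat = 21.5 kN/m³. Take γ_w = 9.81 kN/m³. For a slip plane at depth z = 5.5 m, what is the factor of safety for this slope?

With seepage parallel to the slope and the water table at the surface, the effective normal stress on the slip plane uses the buoyant unit weight γ' = γ_sat − γ_w while the driving shear stress uses γ_sat:
FS = [c' + γ' z cos²β tanφ'] / [γ_sat z sinβ cosβ]
γ' = 21.5 − 9.81 = 11.69 kN/m³
Numerator = 6.0 + 11.69·5.5·cos²36.6°·tan24.7° = 6.0 + 11.69·5.5·0.6445·0.4599 = 25.060 kPa
Denominator = 21.5·5.5·sin36.6°·cos36.6° = 21.5·5.5·0.5962·0.8028 = 56.602 kPa
FS = 25.060 / 56.602 = 0.443

FS = 0.44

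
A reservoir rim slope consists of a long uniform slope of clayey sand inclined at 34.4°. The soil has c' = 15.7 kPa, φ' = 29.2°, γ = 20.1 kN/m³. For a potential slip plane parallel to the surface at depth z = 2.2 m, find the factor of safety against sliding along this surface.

FS = 1.58

For an infinite slope with a slip plane parallel to the surface (no pore pressure): FS = [c' + γz cos²β tanφ'] / [γz sinβ cosβ].
γz = 20.1·2.2 = 44.22 kN/m²
Numerator = 15.7 + 44.22·cos²34.4°·tan29.2° = 15.7 + 44.22·0.6808·0.5589 = 32.525 kPa
Denominator = 44.22·sin34.4°·cos34.4° = 44.22·0.5650·0.8251 = 20.614 kPa
FS = 32.525 / 20.614 = 1.578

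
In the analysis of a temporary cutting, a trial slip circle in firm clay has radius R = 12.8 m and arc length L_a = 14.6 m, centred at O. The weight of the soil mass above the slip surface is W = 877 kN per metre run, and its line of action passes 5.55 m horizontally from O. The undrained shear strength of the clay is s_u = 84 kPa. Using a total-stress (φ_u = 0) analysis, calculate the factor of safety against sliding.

Taking moments about the centre O, the resisting moment is provided by the undrained shear strength acting along the arc:
M_R = s_u·L_a·R = 84·14.60·12.8 = 15697.9 kN·m/m
M_D = W·d = 877·5.55 = 4867.3 kN·m/m
FS = M_R / M_D = 15697.9 / 4867.3 = 3.225

FS = 3.23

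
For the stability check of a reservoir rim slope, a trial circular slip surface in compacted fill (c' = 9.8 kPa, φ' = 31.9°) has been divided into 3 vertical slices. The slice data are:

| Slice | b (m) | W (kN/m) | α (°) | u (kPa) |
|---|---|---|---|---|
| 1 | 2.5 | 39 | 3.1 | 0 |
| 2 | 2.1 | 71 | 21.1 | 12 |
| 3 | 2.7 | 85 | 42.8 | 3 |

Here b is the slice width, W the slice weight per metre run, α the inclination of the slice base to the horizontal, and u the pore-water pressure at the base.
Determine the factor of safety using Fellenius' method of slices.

Ordinary method of slices: FS = Σ[c'·Δl_i + (W_i cosα_i − u_i·Δl_i)·tanφ'] / Σ W_i sinα_i, with Δl_i = b_i / cosα_i.
Slice 1: Δl = 2.5/cos3.1° = 2.504 m; N'_1 = 39·cos3.1° − 0·2.504 = 38.9; c'Δl = 24.54; W sinα = 2.1
Slice 2: Δl = 2.1/cos21.1° = 2.251 m; N'_2 = 71·cos21.1° − 12·2.251 = 39.2; c'Δl = 22.06; W sinα = 25.6
Slice 3: Δl = 2.7/cos42.8° = 3.680 m; N'_3 = 85·cos42.8° − 3·3.680 = 51.3; c'Δl = 36.06; W sinα = 57.8
Σc'Δl = 82.7 kN/m; ΣN' = 129.5 kN/m; ΣW sinα = 85.4 kN/m
Resisting = 82.7 + 129.5·tan31.9° = 82.7 + 80.6 = 163.3 kN/m
FS = 163.3 / 85.4 = 1.911

FS = 1.91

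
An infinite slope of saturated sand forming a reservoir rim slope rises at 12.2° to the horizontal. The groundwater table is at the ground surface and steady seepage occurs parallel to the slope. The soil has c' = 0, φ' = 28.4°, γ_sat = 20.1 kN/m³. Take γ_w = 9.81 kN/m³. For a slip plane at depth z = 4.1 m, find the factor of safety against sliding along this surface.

FS = 1.28

With seepage parallel to the slope and the water table at the surface, the effective normal stress on the slip plane uses the buoyant unit weight γ' = γ_sat − γ_w while the driving shear stress uses γ_sat:
FS = [c' + γ' z cos²β tanφ'] / [γ_sat z sinβ cosβ]
(For c' = 0 this reduces to FS = (γ'/γ_sat)·tanφ'/tanβ.)
γ' = 20.1 − 9.81 = 10.29 kN/m³
Numerator = 0.0 + 10.29·4.1·cos²12.2°·tan28.4° = 0.0 + 10.29·4.1·0.9553·0.5407 = 21.793 kPa
Denominator = 20.1·4.1·sin12.2°·cos12.2° = 20.1·4.1·0.2113·0.9774 = 17.022 kPa
FS = 21.793 / 17.022 = 1.280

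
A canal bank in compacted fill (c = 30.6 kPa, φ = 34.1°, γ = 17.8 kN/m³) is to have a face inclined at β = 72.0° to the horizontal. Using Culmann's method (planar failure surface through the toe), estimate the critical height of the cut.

H_c = 25.68 m

Culmann's analysis gives the critical failure plane at α_cr = (β + φ)/2 = (72.0 + 34.1)/2 = 53.0°, and the critical height
H_c = (4c/γ) · sinβ cosφ / [1 − cos(β − φ)]
    = (4·30.6/17.8) · sin72.0°·cos34.1° / [1 − cos(37.9°)]
    = 6.876 · 0.9511·0.8281 / [1 − 0.7891]
    = 6.876 · 0.7875 / 0.2109
    = 25.68 m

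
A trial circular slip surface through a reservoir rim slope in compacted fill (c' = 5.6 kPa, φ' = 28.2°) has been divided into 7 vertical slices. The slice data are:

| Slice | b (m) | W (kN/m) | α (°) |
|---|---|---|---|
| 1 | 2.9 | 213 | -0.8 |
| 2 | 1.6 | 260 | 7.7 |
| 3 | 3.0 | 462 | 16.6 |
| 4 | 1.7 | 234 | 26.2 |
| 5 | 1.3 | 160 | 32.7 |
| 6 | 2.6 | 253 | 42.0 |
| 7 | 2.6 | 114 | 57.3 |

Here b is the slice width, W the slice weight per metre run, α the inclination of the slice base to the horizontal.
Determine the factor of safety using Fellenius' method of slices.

FS = 1.48

Ordinary method of slices: FS = Σ[c'·Δl_i + (W_i cosα_i)·tanφ'] / Σ W_i sinα_i, with Δl_i = b_i / cosα_i.
Slice 1: Δl = 2.9/cos(-0.8°) = 2.900 m; N'_1 = 213·cos(-0.8°) = 213.0; c'Δl = 16.24; W sinα = -3.0
Slice 2: Δl = 1.6/cos7.7° = 1.615 m; N'_2 = 260·cos7.7° = 257.7; c'Δl = 9.04; W sinα = 34.8
Slice 3: Δl = 3.0/cos16.6° = 3.130 m; N'_3 = 462·cos16.6° = 442.7; c'Δl = 17.53; W sinα = 132.0
Slice 4: Δl = 1.7/cos26.2° = 1.895 m; N'_4 = 234·cos26.2° = 210.0; c'Δl = 10.61; W sinα = 103.3
Slice 5: Δl = 1.3/cos32.7° = 1.545 m; N'_5 = 160·cos32.7° = 134.6; c'Δl = 8.65; W sinα = 86.4
Slice 6: Δl = 2.6/cos42.0° = 3.499 m; N'_6 = 253·cos42.0° = 188.0; c'Δl = 19.59; W sinα = 169.3
Slice 7: Δl = 2.6/cos57.3° = 4.813 m; N'_7 = 114·cos57.3° = 61.6; c'Δl = 26.95; W sinα = 95.9
Σc'Δl = 108.6 kN/m; ΣN' = 1507.6 kN/m; ΣW sinα = 618.8 kN/m
Resisting = 108.6 + 1507.6·tan28.2° = 108.6 + 808.4 = 917.0 kN/m
FS = 917.0 / 618.8 = 1.482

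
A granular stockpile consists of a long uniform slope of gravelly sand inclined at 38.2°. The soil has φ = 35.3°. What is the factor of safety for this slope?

For a dry cohesionless infinite slope the factor of safety is FS = tanφ / tanβ.
FS = tan35.3° / tan38.2° = 0.7080 / 0.7869 = 0.900

FS = 0.90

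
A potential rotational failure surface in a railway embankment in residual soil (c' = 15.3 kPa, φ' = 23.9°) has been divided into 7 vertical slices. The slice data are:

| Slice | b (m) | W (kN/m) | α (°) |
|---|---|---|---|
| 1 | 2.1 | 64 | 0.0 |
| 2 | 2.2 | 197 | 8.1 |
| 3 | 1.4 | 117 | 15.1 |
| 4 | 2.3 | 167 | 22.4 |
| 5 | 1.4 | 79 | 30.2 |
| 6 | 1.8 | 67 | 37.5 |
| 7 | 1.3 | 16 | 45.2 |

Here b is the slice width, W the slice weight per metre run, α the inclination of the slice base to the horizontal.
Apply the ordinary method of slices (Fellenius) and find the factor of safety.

FS = 2.37

Ordinary method of slices: FS = Σ[c'·Δl_i + (W_i cosα_i)·tanφ'] / Σ W_i sinα_i, with Δl_i = b_i / cosα_i.
Slice 1: Δl = 2.1/cos0.0° = 2.100 m; N'_1 = 64·cos0.0° = 64.0; c'Δl = 32.13; W sinα = 0.0
Slice 2: Δl = 2.2/cos8.1° = 2.222 m; N'_2 = 197·cos8.1° = 195.0; c'Δl = 34.00; W sinα = 27.8
Slice 3: Δl = 1.4/cos15.1° = 1.450 m; N'_3 = 117·cos15.1° = 113.0; c'Δl = 22.19; W sinα = 30.5
Slice 4: Δl = 2.3/cos22.4° = 2.488 m; N'_4 = 167·cos22.4° = 154.4; c'Δl = 38.06; W sinα = 63.6
Slice 5: Δl = 1.4/cos30.2° = 1.620 m; N'_5 = 79·cos30.2° = 68.3; c'Δl = 24.78; W sinα = 39.7
Slice 6: Δl = 1.8/cos37.5° = 2.269 m; N'_6 = 67·cos37.5° = 53.2; c'Δl = 34.71; W sinα = 40.8
Slice 7: Δl = 1.3/cos45.2° = 1.845 m; N'_7 = 16·cos45.2° = 11.3; c'Δl = 28.23; W sinα = 11.4
Σc'Δl = 214.1 kN/m; ΣN' = 659.1 kN/m; ΣW sinα = 213.8 kN/m
Resisting = 214.1 + 659.1·tan23.9° = 214.1 + 292.1 = 506.2 kN/m
FS = 506.2 / 213.8 = 2.368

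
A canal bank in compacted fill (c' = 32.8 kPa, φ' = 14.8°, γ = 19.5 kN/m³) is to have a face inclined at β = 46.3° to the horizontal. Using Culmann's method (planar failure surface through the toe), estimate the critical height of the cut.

Culmann's analysis gives the critical failure plane at α_cr = (β + φ')/2 = (46.3 + 14.8)/2 = 30.5°, and the critical height
H_c = (4c'/γ) · sinβ cosφ' / [1 − cos(β − φ')]
    = (4·32.8/19.5) · sin46.3°·cos14.8° / [1 − cos(31.5°)]
    = 6.728 · 0.7230·0.9668 / [1 − 0.8526]
    = 6.728 · 0.6990 / 0.1474
    = 31.91 m

H_c = 31.91 m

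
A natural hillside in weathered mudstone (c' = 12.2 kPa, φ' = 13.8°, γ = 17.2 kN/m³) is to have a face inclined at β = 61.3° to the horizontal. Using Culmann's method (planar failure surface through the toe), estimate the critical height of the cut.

Culmann's analysis gives the critical failure plane at α_cr = (β + φ')/2 = (61.3 + 13.8)/2 = 37.5°, and the critical height
H_c = (4c'/γ) · sinβ cosφ' / [1 − cos(β − φ')]
    = (4·12.2/17.2) · sin61.3°·cos13.8° / [1 − cos(47.5°)]
    = 2.837 · 0.8771·0.9711 / [1 − 0.6756]
    = 2.837 · 0.8518 / 0.3244
    = 7.45 m

H_c = 7.45 m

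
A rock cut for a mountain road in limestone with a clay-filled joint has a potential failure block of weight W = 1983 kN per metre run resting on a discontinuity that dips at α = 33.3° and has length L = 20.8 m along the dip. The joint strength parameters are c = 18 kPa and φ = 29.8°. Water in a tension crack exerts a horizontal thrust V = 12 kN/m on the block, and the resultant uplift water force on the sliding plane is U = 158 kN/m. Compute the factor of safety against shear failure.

FS = 1.12

Resolving the block weight along and normal to the plane and applying the Mohr–Coulomb strength on the joint:
N' = W cosα − U − V sinα = 1983·cos33.3° − 158 − 12·sin33.3° = 1492.8 kN/m
Driving force T = W sinα + V cosα = 1983·sin33.3° + 12·cos33.3° = 1098.7 kN/m
Resisting force R = c·L + N'·tanφ = 18·20.8 + 1492.8·tan29.8° = 374.4 + 854.9 = 1229.3 kN/m
FS = R / T = 1229.3 / 1098.7 = 1.119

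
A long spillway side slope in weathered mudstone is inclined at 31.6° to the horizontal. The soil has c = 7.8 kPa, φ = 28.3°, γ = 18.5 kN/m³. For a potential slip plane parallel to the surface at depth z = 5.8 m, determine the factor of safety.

FS = 1.04

For an infinite slope with a slip plane parallel to the surface (no pore pressure): FS = [c + γz cos²β tanφ] / [γz sinβ cosβ].
γz = 18.5·5.8 = 107.30 kN/m²
Numerator = 7.8 + 107.30·cos²31.6°·tan28.3° = 7.8 + 107.30·0.7254·0.5384 = 49.712 kPa
Denominator = 107.30·sin31.6°·cos31.6° = 107.30·0.5240·0.8517 = 47.887 kPa
FS = 49.712 / 47.887 = 1.038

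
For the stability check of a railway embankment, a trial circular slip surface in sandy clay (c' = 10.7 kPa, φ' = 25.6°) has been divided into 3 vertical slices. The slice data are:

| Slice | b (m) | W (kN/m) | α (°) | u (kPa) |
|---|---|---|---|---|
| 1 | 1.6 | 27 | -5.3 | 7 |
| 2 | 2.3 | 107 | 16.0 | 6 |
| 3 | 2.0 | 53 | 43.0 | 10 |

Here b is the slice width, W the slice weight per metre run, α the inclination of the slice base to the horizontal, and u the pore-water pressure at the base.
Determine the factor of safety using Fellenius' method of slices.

FS = 2.02

Ordinary method of slices: FS = Σ[c'·Δl_i + (W_i cosα_i − u_i·Δl_i)·tanφ'] / Σ W_i sinα_i, with Δl_i = b_i / cosα_i.
Slice 1: Δl = 1.6/cos(-5.3°) = 1.607 m; N'_1 = 27·cos(-5.3°) − 7·1.607 = 15.6; c'Δl = 17.19; W sinα = -2.5
Slice 2: Δl = 2.3/cos16.0° = 2.393 m; N'_2 = 107·cos16.0° − 6·2.393 = 88.5; c'Δl = 25.60; W sinα = 29.5
Slice 3: Δl = 2.0/cos43.0° = 2.735 m; N'_3 = 53·cos43.0° − 10·2.735 = 11.4; c'Δl = 29.26; W sinα = 36.1
Σc'Δl = 72.1 kN/m; ΣN' = 115.6 kN/m; ΣW sinα = 63.1 kN/m
Resisting = 72.1 + 115.6·tan25.6° = 72.1 + 55.4 = 127.4 kN/m
FS = 127.4 / 63.1 = 2.018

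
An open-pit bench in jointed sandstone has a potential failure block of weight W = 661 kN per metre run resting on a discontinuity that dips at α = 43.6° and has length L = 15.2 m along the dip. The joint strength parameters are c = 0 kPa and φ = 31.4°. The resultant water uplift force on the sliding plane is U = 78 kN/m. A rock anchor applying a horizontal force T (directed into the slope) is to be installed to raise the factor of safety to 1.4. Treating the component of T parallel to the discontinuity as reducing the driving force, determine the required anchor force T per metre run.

T = 274 kN/m

Resolving forces along and normal to the sliding plane, with the horizontal anchor force T adding T·sinα to the effective normal force and T·cosα acting up the plane against the driving force:
FS = [cL + (W cosα − U + T sinα) tanφ] / [W sinα − T cosα]
Without the anchor: N' = 400.7 kN/m, driving T_d = 455.8 kN/m, resisting R = 0·15.2 + 400.7·tan31.4° = 244.6 kN/m, FS = 0.54.
Setting FS = 1.4 and solving for T:
1.4·(455.8 − T cos43.6°) = 244.6 + T sin43.6°·tan31.4°
T·(sin43.6°·tan31.4° + 1.4·cos43.6°) = 1.4·455.8 − 244.6
T·(0.6896·0.6104 + 1.4·0.7242) = 638.2 − 244.6 = 393.6
T·1.4348 = 393.6
T = 274.3 kN/m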